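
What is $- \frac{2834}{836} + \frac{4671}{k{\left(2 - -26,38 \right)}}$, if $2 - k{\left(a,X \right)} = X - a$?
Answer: $- \frac{981907}{1672} \approx -587.26$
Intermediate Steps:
$k{\left(a,X \right)} = 2 + a - X$ ($k{\left(a,X \right)} = 2 - \left(X - a\right) = 2 + a - X$)
$- \frac{2834}{836} + \frac{4671}{k{\left(2 - -26,38 \right)}} = - \frac{2834}{836} + \frac{4671}{2 + \left(2 - -26\right) - 38} = \left(-2834\right) \frac{1}{836} + \frac{4671}{2 + \left(2 + 26\right) - 38} = - \frac{1417}{418} + \frac{4671}{2 + 28 - 38} = - \frac{1417}{418} + \frac{4671}{-8} = - \frac{1417}{418} + 4671 \left(- \frac{1}{8}\right) = - \frac{1417}{418} - \frac{4671}{8} = - \frac{981907}{1672}$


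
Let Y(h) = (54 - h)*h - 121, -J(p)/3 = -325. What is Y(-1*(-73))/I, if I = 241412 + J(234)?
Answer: -1508/242387 ≈ -0.0062215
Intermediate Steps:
J(p) = 975 (J(p) = -3*(-325) = 975)
Y(h) = -121 + h*(54 - h) (Y(h) = h*(54 - h) - 121 = -121 + h*(54 - h))
I = 242387 (I = 241412 + 975 = 242387)
Y(-1*(-73))/I = (-121 - (-1*(-73))² + 54*(-1*(-73)))/242387 = (-121 - 1*73² + 54*73)*(1/242387) = (-121 - 1*5329 + 3942)*(1/242387) = (-121 - 5329 + 3942)*(1/242387) = -1508*1/242387 = -1508/242387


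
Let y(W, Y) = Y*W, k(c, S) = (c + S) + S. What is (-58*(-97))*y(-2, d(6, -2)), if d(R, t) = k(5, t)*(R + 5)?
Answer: -123772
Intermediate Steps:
k(c, S) = c + 2*S (k(c, S) = (S + c) + S = c + 2*S)
d(R, t) = (5 + R)*(5 + 2*t) (d(R, t) = (5 + 2*t)*(R + 5) = (5 + 2*t)*(5 + R) = (5 + R)*(5 + 2*t))
y(W, Y) = W*Y
(-58*(-97))*y(-2, d(6, -2)) = (-58*(-97))*(-2*(5 + 6)*(5 + 2*(-2))) = 5626*(-22*(5 - 4)) = 5626*(-22) = -123772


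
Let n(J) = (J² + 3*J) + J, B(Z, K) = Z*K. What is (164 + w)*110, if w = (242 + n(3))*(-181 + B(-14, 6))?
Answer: -7648410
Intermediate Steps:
B(Z, K) = K*Z
n(J) = J² + 4*J
w = -69695 (w = (242 + 3*(4 + 3))*(-181 + 6*(-14)) = (242 + 3*7)*(-181 - 84) = (242 + 21)*(-265) = 263*(-265) = -69695)
(164 + w)*110 = (164 - 69695)*110 = -69531*110 = -7648410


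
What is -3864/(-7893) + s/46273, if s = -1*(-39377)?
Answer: 163200511/121744263 ≈ 1.3405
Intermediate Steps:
s = 39377
-3864/(-7893) + s/46273 = -3864/(-7893) + 39377/46273 = -3864*(-1/7893) + 39377*(1/46273) = 1288/2631 + 39377/46273 = 163200511/121744263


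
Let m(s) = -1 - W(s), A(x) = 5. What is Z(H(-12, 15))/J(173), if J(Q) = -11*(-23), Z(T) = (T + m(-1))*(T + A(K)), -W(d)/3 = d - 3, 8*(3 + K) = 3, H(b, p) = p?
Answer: 40/253 ≈ 0.15810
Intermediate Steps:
K = -21/8 (K = -3 + (⅛)*3 = -3 + 3/8 = -21/8 ≈ -2.6250)
W(d) = 9 - 3*d (W(d) = -3*(d - 3) = -3*(-3 + d) = 9 - 3*d)
m(s) = -10 + 3*s (m(s) = -1 - (9 - 3*s) = -1 + (-9 + 3*s) = -10 + 3*s)
Z(T) = (-13 + T)*(5 + T) (Z(T) = (T + (-10 + 3*(-1)))*(T + 5) = (T + (-10 - 3))*(5 + T) = (T - 13)*(5 + T) = (-13 + T)*(5 + T))
J(Q) = 253
Z(H(-12, 15))/J(173) = (-65 + 15² - 8*15)/253 = (-65 + 225 - 120)*(1/253) = 40*(1/253) = 40/253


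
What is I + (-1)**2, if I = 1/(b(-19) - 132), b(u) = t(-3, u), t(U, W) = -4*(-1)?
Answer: 127/128 ≈ 0.99219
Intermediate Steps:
t(U, W) = 4
b(u) = 4
I = -1/128 (I = 1/(4 - 132) = 1/(-128) = -1/128 ≈ -0.0078125)
I + (-1)**2 = -1/128 + (-1)**2 = -1/128 + 1 = 127/128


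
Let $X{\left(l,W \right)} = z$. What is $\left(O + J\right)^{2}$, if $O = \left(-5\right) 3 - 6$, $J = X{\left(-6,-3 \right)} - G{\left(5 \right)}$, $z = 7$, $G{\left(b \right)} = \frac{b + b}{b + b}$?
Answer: $225$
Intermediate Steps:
$G{\left(b \right)} = 1$ ($G{\left(b \right)} = \frac{2 b}{2 b} = 2 b \frac{1}{2 b} = 1$)
$X{\left(l,W \right)} = 7$
$J = 6$ ($J = 7 - 1 = 6$)
$O = -21$ ($O = -15 - 6 = -21$)
$\left(O + J\right)^{2} = \left(-21 + 6\right)^{2} = \left(-15\right)^{2} = 225$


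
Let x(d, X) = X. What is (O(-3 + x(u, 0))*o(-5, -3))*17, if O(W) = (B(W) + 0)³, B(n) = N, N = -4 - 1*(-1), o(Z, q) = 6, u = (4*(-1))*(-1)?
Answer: -2754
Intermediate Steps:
u = 4 (u = -4*(-1) = 4)
N = -3 (N = -4 + 1 = -3)
B(n) = -3
O(W) = -27 (O(W) = (-3 + 0)³ = (-3)³ = -27)
(O(-3 + x(u, 0))*o(-5, -3))*17 = -27*6*17 = -162*17 = -2754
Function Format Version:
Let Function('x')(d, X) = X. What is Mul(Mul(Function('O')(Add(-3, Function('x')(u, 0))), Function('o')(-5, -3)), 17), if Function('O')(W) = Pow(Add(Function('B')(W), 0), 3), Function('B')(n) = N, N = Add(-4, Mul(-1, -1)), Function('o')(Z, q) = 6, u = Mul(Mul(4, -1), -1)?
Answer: -2754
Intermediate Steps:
u = 4 (u = Mul(-4, -1) = 4)
N = -3 (N = Add(-4, 1) = -3)
Function('B')(n) = -3
Function('O')(W) = -27 (Function('O')(W) = Pow(Add(-3, 0), 3) = Pow(-3, 3) = -27)
Mul(Mul(Function('O')(Add(-3, Function('x')(u, 0))), Function('o')(-5, -3)), 17) = Mul(Mul(-27, 6), 17) = Mul(-162, 17) = -2754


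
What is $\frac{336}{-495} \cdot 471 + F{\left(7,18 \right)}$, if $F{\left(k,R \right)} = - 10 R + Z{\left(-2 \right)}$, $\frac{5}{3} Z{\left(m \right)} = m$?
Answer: $- \frac{5510}{11} \approx -500.91$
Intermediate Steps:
$Z{\left(m \right)} = \frac{3 m}{5}$
$F{\left(k,R \right)} = - \frac{6}{5} - 10 R$ ($F{\left(k,R \right)} = - 10 R + \frac{3}{5} \left(-2\right) = - 10 R - \frac{6}{5} = - \frac{6}{5} - 10 R$)
$\frac{336}{-495} \cdot 471 + F{\left(7,18 \right)} = \frac{336}{-495} \cdot 471 - \frac{906}{5} = 336 \left(- \frac{1}{495}\right) 471 - \frac{906}{5} = \left(- \frac{112}{165}\right) 471 - \frac{906}{5} = - \frac{17584}{55} - \frac{906}{5} = - \frac{5510}{11}$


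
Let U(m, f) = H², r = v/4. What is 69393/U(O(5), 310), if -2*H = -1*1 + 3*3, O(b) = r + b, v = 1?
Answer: 69393/16 ≈ 4337.1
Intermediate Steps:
r = ¼ (r = 1/4 = 1*(¼) = ¼ ≈ 0.25000)
O(b) = ¼ + b
H = -4 (H = -(-1*1 + 3*3)/2 = -(-1 + 9)/2 = -½*8 = -4)
U(m, f) = 16 (U(m, f) = (-4)² = 16)
69393/U(O(5), 310) = 69393/16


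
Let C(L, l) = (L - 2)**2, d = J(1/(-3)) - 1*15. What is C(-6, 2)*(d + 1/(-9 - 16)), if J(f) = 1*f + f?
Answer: -75392/75 ≈ -1005.2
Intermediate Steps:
J(f) = 2*f (J(f) = f + f = 2*f)
d = -47/3 (d = 2/(-3) - 1*15 = 2*(-1/3) - 15 = -2/3 - 15 = -47/3 ≈ -15.667)
C(L, l) = (-2 + L)**2
C(-6, 2)*(d + 1/(-9 - 16)) = (-2 - 6)**2*(-47/3 + 1/(-9 - 16)) = (-8)**2*(-47/3 + 1/(-25)) = 64*(-47/3 - 1/25) = 64*(-1178/75) = -75392/75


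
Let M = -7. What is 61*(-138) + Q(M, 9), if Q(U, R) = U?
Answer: -8425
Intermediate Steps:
61*(-138) + Q(M, 9) = 61*(-138) - 7 = -8418 - 7 = -8425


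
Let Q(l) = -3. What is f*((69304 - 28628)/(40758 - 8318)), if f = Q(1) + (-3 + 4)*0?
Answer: -30507/8110 ≈ -3.7617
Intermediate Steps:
f = -3 (f = -3 + (-3 + 4)*0 = -3 + 1*0 = -3 + 0 = -3)
f*((69304 - 28628)/(40758 - 8318)) = -3*(69304 - 28628)/(40758 - 8318) = -122028/32440 = -3*10169/8110 = -30507/8110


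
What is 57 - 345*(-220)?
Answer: 75957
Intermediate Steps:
57 - 345*(-220) = 57 + 75900 = 75957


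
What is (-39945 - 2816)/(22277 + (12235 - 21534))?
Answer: -42761/12978 ≈ -3.2949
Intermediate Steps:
(-39945 - 2816)/(22277 + (12235 - 21534)) = -42761/(22277 - 9299) = -42761/12978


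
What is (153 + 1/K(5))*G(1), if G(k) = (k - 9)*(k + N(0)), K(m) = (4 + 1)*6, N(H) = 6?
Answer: -128548/15 ≈ -8569.9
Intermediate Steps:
K(m) = 30 (K(m) = 5*6 = 30)
G(k) = (-9 + k)*(6 + k) (G(k) = (k - 9)*(k + 6) = (-9 + k)*(6 + k))
(153 + 1/K(5))*G(1) = (153 + 1/30)*(-54 + 1² - 3*1) = (153 + 1/30)*(-54 + 1 - 3) = (4591/30)*(-56) = -128548/15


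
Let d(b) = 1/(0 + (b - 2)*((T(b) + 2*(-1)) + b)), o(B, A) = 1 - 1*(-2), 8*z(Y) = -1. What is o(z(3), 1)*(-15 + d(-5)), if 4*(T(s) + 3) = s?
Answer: -4721/105 ≈ -44.962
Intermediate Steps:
T(s) = -3 + s/4
z(Y) = -1/8 (z(Y) = (1/8)*(-1) = -1/8)
o(B, A) = 3 (o(B, A) = 1 + 2 = 3)
d(b) = 1/((-5 + 5*b/4)*(-2 + b)) (d(b) = 1/(0 + (b - 2)*(((-3 + b/4) + 2*(-1)) + b)) = 1/(0 + (-2 + b)*(((-3 + b/4) - 2) + b)) = 1/(0 + (-2 + b)*((-5 + b/4) + b)) = 1/(0 + (-2 + b)*(-5 + 5*b/4)) = 1/(0 + (-5 + 5*b/4)*(-2 + b)) = 1/((-5 + 5*b/4)*(-2 + b)))
o(z(3), 1)*(-15 + d(-5)) = 3*(-15 + 4/(5*(8 + (-5)**2 - 6*(-5)))) = 3*(-15 + 4/(5*(8 + 25 + 30))) = 3*(-15 + (4/5)/63) = 3*(-15 + (4/5)*(1/63)) = 3*(-15 + 4/315) = 3*(-4721/315) = -4721/105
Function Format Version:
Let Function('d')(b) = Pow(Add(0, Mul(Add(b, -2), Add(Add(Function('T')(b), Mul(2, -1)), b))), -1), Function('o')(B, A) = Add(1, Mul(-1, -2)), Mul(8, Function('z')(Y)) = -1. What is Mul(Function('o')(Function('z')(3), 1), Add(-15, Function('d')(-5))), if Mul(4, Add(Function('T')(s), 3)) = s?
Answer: Rational(-4721, 105) ≈ -44.962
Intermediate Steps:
Function('T')(s) = Add(-3, Mul(Rational(1, 4), s))
Function('z')(Y) = Rational(-1, 8) (Function('z')(Y) = Mul(Rational(1, 8), -1) = Rational(-1, 8))
Function('o')(B, A) = 3 (Function('o')(B, A) = Add(1, 2) = 3)
Function('d')(b) = Mul(Pow(Add(-5, Mul(Rational(5, 4), b)), -1), Pow(Add(-2, b), -1)) (Function('d')(b) = Pow(Add(0, Mul(Add(b, -2), Add(Add(Add(-3, Mul(Rational(1, 4), b)), Mul(2, -1)), b))), -1) = Pow(Add(0, Mul(Add(-2, b), Add(Add(Add(-3, Mul(Rational(1, 4), b)), -2), b))), -1) = Pow(Add(0, Mul(Add(-2, b), Add(Add(-5, Mul(Rational(1, 4), b)), b))), -1) = Pow(Add(0, Mul(Add(-2, b), Add(-5, Mul(Rational(5, 4), b)))), -1) = Pow(Add(0, Mul(Add(-5, Mul(Rational(5, 4), b)), Add(-2, b))), -1) = Pow(Mul(Add(-5, Mul(Rational(5, 4), b)), Add(-2, b)), -1) = Mul(Pow(Add(-5, Mul(Rational(5, 4), b)), -1), Pow(Add(-2, b), -1)))
Mul(Function('o')(Function('z')(3), 1), Add(-15, Function('d')(-5))) = Mul(3, Add(-15, Mul(Rational(4, 5), Pow(Add(8, Pow(-5, 2), Mul(-6, -5)), -1)))) = Mul(3, Add(-15, Mul(Rational(4, 5), Pow(Add(8, 25, 30), -1)))) = Mul(3, Add(-15, Mul(Rational(4, 5), Pow(63, -1)))) = Mul(3, Add(-15, Mul(Rational(4, 5), Rational(1, 63)))) = Mul(3, Add(-15, Rational(4, 315))) = Mul(3, Rational(-4721, 315)) = Rational(-4721, 105)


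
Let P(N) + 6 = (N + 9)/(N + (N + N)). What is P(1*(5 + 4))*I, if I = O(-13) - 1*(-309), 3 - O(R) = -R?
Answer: -4784/3 ≈ -1594.7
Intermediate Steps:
P(N) = -6 + (9 + N)/(3*N) (P(N) = -6 + (N + 9)/(N + (N + N)) = -6 + (9 + N)/(N + 2*N) = -6 + (9 + N)/((3*N)) = -6 + (9 + N)*(1/(3*N)) = -6 + (9 + N)/(3*N))
O(R) = 3 + R (O(R) = 3 - (-1)*R = 3 + R)
I = 299 (I = (3 - 13) - 1*(-309) = -10 + 309 = 299)
P(1*(5 + 4))*I = (-17/3 + 3/((1*(5 + 4))))*299 = (-17/3 + 3/((1*9)))*299 = (-17/3 + 3/9)*299 = (-17/3 + 3*(⅑))*299 = (-17/3 + ⅓)*299 = -16/3*299 = -4784/3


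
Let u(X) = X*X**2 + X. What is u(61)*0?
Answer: 0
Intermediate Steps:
u(X) = X + X**3 (u(X) = X**3 + X = X + X**3)
u(61)*0 = (61 + 61**3)*0 = (61 + 226981)*0 = 227042*0 = 0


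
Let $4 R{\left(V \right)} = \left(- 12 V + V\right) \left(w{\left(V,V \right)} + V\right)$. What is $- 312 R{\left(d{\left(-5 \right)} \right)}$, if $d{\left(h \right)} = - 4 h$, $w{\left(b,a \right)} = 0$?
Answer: $343200$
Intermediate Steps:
$R{\left(V \right)} = - \frac{11 V^{2}}{4}$ ($R{\left(V \right)} = \frac{\left(- 12 V + V\right) \left(0 + V\right)}{4} = \frac{- 11 V V}{4} = \frac{\left(-11\right) V^{2}}{4} = - \frac{11 V^{2}}{4}$)
$- 312 R{\left(d{\left(-5 \right)} \right)} = - 312 \left(- \frac{11 \left(\left(-4\right) \left(-5\right)\right)^{2}}{4}\right) = - 312 \left(- \frac{11 \cdot 20^{2}}{4}\right) = - 312 \left(\left(- \frac{11}{4}\right) 400\right) = \left(-312\right) \left(-1100\right) = 343200$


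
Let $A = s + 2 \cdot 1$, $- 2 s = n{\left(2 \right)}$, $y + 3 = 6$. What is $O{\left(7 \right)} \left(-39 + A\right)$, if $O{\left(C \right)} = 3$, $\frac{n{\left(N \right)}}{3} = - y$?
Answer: $- \frac{195}{2} \approx -97.5$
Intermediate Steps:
$y = 3$ ($y = -3 + 6 = 3$)
$n{\left(N \right)} = -9$ ($n{\left(N \right)} = 3 \left(\left(-1\right) 3\right) = 3 \left(-3\right) = -9$)
$s = \frac{9}{2}$ ($s = \left(- \frac{1}{2}\right) \left(-9\right) = \frac{9}{2} \approx 4.5$)
$A = \frac{13}{2}$ ($A = \frac{9}{2} + 2 \cdot 1 = \frac{9}{2} + 2 = \frac{13}{2} \approx 6.5$)
$O{\left(7 \right)} \left(-39 + A\right) = 3 \left(-39 + \frac{13}{2}\right) = 3 \left(- \frac{65}{2}\right) = - \frac{195}{2}$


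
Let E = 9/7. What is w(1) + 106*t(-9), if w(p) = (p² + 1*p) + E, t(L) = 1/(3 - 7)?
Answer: -325/14 ≈ -23.214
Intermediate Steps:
t(L) = -¼ (t(L) = 1/(-4) = -¼)
E = 9/7 (E = 9*(⅐) = 9/7 ≈ 1.2857)
w(p) = 9/7 + p + p² (w(p) = (p² + 1*p) + 9/7 = (p² + p) + 9/7 = (p + p²) + 9/7 = 9/7 + p + p²)
w(1) + 106*t(-9) = (9/7 + 1 + 1²) + 106*(-¼) = (9/7 + 1 + 1) - 53/2 = 23/7 - 53/2 = -325/14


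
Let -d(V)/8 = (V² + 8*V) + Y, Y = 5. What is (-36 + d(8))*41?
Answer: -45100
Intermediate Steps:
d(V) = -40 - 64*V - 8*V² (d(V) = -8*((V² + 8*V) + 5) = -8*(5 + V² + 8*V) = -40 - 64*V - 8*V²)
(-36 + d(8))*41 = (-36 + (-40 - 64*8 - 8*8²))*41 = (-36 + (-40 - 512 - 8*64))*41 = (-36 + (-40 - 512 - 512))*41 = (-36 - 1064)*41 = -1100*41 = -45100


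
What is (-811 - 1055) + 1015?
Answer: -851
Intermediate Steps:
(-811 - 1055) + 1015 = -1866 + 1015 = -851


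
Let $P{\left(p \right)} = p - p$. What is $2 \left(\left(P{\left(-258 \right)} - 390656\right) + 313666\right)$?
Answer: $-153980$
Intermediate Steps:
$P{\left(p \right)} = 0$
$2 \left(\left(P{\left(-258 \right)} - 390656\right) + 313666\right) = 2 \left(\left(0 - 390656\right) + 313666\right) = 2 \left(-390656 + 313666\right) = 2 \left(-76990\right) = -153980$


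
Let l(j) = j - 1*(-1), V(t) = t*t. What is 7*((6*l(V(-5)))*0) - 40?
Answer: -40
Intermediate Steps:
V(t) = t²
l(j) = 1 + j (l(j) = j + 1 = 1 + j)
7*((6*l(V(-5)))*0) - 40 = 7*((6*(1 + (-5)²))*0) - 40 = 7*((6*(1 + 25))*0) - 40 = 7*((6*26)*0) - 40 = 7*(156*0) - 40 = 7*0 - 40 = 0 - 40 = -40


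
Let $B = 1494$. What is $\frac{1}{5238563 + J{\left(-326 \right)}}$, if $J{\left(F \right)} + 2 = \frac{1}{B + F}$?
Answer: $\frac{1168}{6118639249} \approx 1.9089 \cdot 10^{-7}$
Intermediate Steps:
$J{\left(F \right)} = -2 + \frac{1}{1494 + F}$
$\frac{1}{5238563 + J{\left(-326 \right)}} = \frac{1}{5238563 + \frac{-2987 - -652}{1494 - 326}} = \frac{1}{5238563 + \frac{-2987 + 652}{1168}} = \frac{1}{5238563 + \frac{1}{1168} \left(-2335\right)} = \frac{1}{5238563 - \frac{2335}{1168}} = \frac{1}{\frac{6118639249}{1168}} = \frac{1168}{6118639249}$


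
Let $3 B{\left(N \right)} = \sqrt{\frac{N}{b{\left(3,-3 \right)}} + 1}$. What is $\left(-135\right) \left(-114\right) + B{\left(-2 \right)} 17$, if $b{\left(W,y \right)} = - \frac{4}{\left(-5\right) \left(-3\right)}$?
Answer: $15390 + \frac{17 \sqrt{34}}{6} \approx 15407.0$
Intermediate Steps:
$b{\left(W,y \right)} = - \frac{4}{15}$
$B{\left(N \right)} = \frac{\sqrt{1 - \frac{15 N}{4}}}{3}$ ($B{\left(N \right)} = \frac{\sqrt{\frac{N}{- \frac{4}{15}} + 1}}{3} = \frac{\sqrt{N \left(- \frac{15}{4}\right) + 1}}{3} = \frac{\sqrt{- \frac{15 N}{4} + 1}}{3} = \frac{\sqrt{1 - \frac{15 N}{4}}}{3}$)
$\left(-135\right) \left(-114\right) + B{\left(-2 \right)} 17 = \left(-135\right) \left(-114\right) + \frac{\sqrt{4 - -30}}{6} \cdot 17 = 15390 + \frac{\sqrt{4 + 30}}{6} \cdot 17 = 15390 + \frac{\sqrt{34}}{6} \cdot 17 = 15390 + \frac{17 \sqrt{34}}{6}$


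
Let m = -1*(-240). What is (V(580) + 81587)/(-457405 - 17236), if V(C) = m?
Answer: -81827/474641 ≈ -0.17240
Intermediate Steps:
m = 240
V(C) = 240
(V(580) + 81587)/(-457405 - 17236) = (240 + 81587)/(-457405 - 17236) = 81827/(-474641) = 81827*(-1/474641) = -81827/474641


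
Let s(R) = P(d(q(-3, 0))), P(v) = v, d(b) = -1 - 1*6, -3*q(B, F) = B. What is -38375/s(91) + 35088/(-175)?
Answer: 132041/25 ≈ 5281.6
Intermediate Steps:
q(B, F) = -B/3
d(b) = -7 (d(b) = -1 - 6 = -7)
s(R) = -7
-38375/s(91) + 35088/(-175) = -38375/(-7) + 35088/(-175) = -38375*(-1/7) + 35088*(-1/175) = 38375/7 - 35088/175 = 132041/25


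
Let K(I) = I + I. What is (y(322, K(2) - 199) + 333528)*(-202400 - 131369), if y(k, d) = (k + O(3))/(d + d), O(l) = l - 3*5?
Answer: -4341520627409/39 ≈ -1.1132e+11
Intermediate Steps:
O(l) = -15 + l (O(l) = l - 15 = -15 + l)
K(I) = 2*I
y(k, d) = (-12 + k)/(2*d) (y(k, d) = (k + (-15 + 3))/(d + d) = (k - 12)/((2*d)) = (-12 + k)*(1/(2*d)) = (-12 + k)/(2*d))
(y(322, K(2) - 199) + 333528)*(-202400 - 131369) = ((-12 + 322)/(2*(2*2 - 199)) + 333528)*(-202400 - 131369) = ((½)*310/(4 - 199) + 333528)*(-333769) = ((½)*310/(-195) + 333528)*(-333769) = ((½)*(-1/195)*310 + 333528)*(-333769) = (-31/39 + 333528)*(-333769) = (13007561/39)*(-333769) = -4341520627409/39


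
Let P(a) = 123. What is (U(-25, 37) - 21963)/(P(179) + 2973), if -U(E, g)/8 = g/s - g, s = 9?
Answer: -195299/27864 ≈ -7.0090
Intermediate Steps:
U(E, g) = 64*g/9 (U(E, g) = -8*(g/9 - g) = -(-64)*g/9 = 64*g/9)
(U(-25, 37) - 21963)/(P(179) + 2973) = ((64/9)*37 - 21963)/(123 + 2973) = (2368/9 - 21963)/3096 = -195299/9*1/3096 = -195299/27864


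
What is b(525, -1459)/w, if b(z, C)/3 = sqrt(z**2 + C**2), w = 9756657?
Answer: sqrt(2404306)/3252219 ≈ 0.00047678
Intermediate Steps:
b(z, C) = 3*sqrt(C**2 + z**2) (b(z, C) = 3*sqrt(z**2 + C**2) = 3*sqrt(C**2 + z**2))
b(525, -1459)/w = (3*sqrt((-1459)**2 + 525**2))/9756657 = (3*sqrt(2128681 + 275625))*(1/9756657) = (3*sqrt(2404306))*(1/9756657) = sqrt(2404306)/3252219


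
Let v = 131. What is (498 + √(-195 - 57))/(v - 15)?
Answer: 249/58 + 3*I*√7/58 ≈ 4.2931 + 0.13685*I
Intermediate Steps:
(498 + √(-195 - 57))/(v - 15) = (498 + √(-195 - 57))/(131 - 15) = (498 + √(-252))/116 = (498 + 6*I*√7)*(1/116) = 249/58 + 3*I*√7/58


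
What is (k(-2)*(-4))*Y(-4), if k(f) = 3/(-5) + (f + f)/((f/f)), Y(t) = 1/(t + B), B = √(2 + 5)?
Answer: -368/45 - 92*√7/45 ≈ -13.587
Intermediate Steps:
B = √7 ≈ 2.6458
Y(t) = 1/(t + √7)
k(f) = -⅗ + 2*f (k(f) = 3*(-⅕) + (2*f)/1 = -⅗ + (2*f)*1 = -⅗ + 2*f)
(k(-2)*(-4))*Y(-4) = ((-⅗ + 2*(-2))*(-4))/(-4 + √7) = ((-⅗ - 4)*(-4))/(-4 + √7) = (-23/5*(-4))/(-4 + √7) = 92/(5*(-4 + √7))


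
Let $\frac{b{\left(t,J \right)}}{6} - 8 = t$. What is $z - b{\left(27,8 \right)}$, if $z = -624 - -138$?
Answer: $-696$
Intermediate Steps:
$b{\left(t,J \right)} = 48 + 6 t$
$z = -486$ ($z = -624 + 138 = -486$)
$z - b{\left(27,8 \right)} = -486 - \left(48 + 6 \cdot 27\right) = -486 - \left(48 + 162\right) = -486 - 210 = -696$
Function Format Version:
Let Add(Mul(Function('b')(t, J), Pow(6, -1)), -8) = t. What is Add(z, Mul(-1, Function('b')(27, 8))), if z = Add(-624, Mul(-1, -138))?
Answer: -696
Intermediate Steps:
Function('b')(t, J) = Add(48, Mul(6, t))
z = -486 (z = Add(-624, 138) = -486)
Add(z, Mul(-1, Function('b')(27, 8))) = Add(-486, Mul(-1, Add(48, Mul(6, 27)))) = Add(-486, Mul(-1, Add(48, 162))) = Add(-486, Mul(-1, 210)) = Add(-486, -210) = -696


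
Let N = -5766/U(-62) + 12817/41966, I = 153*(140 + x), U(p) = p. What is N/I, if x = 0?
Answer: 783131/179782344 ≈ 0.0043560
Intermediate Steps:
I = 21420 (I = 153*(140 + 0) = 153*140 = 21420)
N = 3915655/41966 (N = -5766/(-62) + 12817/41966 = -5766*(-1/62) + 12817*(1/41966) = 93 + 12817/41966 = 3915655/41966 ≈ 93.305)
N/I = (3915655/41966)/21420 = (3915655/41966)*(1/21420) = 783131/179782344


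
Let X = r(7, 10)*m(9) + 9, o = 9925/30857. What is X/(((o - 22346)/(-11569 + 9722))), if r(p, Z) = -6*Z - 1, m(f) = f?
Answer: -10258718220/229840199 ≈ -44.634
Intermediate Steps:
r(p, Z) = -1 - 6*Z
o = 9925/30857 (o = 9925*(1/30857) = 9925/30857 ≈ 0.32164)
X = -540 (X = (-1 - 6*10)*9 + 9 = (-1 - 60)*9 + 9 = -61*9 + 9 = -549 + 9 = -540)
X/(((o - 22346)/(-11569 + 9722))) = -540*(-11569 + 9722)/(9925/30857 - 22346) = -540/((-689520597/30857/(-1847))) = -540/((-689520597/30857*(-1/1847))) = -540/689520597/56992879 = -540*56992879/689520597 = -10258718220/229840199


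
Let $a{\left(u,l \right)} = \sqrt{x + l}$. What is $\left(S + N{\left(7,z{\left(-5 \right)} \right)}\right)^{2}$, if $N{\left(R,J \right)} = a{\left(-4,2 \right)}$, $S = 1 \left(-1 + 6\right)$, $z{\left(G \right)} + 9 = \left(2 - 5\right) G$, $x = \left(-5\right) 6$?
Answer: $-3 + 20 i \sqrt{7} \approx -3.0 + 52.915 i$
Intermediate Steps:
$x = -30$
$a{\left(u,l \right)} = \sqrt{-30 + l}$
$z{\left(G \right)} = -9 - 3 G$ ($z{\left(G \right)} = -9 + \left(2 - 5\right) G = -9 - 3 G$)
$S = 5$ ($S = 1 \cdot 5 = 5$)
$N{\left(R,J \right)} = 2 i \sqrt{7}$ ($N{\left(R,J \right)} = \sqrt{-30 + 2} = \sqrt{-28} = 2 i \sqrt{7}$)
$\left(S + N{\left(7,z{\left(-5 \right)} \right)}\right)^{2} = \left(5 + 2 i \sqrt{7}\right)^{2}$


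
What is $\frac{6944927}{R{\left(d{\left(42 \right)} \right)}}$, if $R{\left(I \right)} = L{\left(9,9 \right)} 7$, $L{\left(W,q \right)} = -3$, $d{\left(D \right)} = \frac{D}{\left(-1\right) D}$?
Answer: $- \frac{6944927}{21} \approx -3.3071 \cdot 10^{5}$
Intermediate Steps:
$d{\left(D \right)} = -1$ ($d{\left(D \right)} = D \left(- \frac{1}{D}\right) = -1$)
$R{\left(I \right)} = -21$ ($R{\left(I \right)} = \left(-3\right) 7 = -21$)
$\frac{6944927}{R{\left(d{\left(42 \right)} \right)}} = \frac{6944927}{-21} = 6944927 \left(- \frac{1}{21}\right) = - \frac{6944927}{21}$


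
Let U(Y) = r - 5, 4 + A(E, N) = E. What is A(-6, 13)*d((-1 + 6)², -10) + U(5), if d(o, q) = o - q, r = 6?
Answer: -349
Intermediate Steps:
A(E, N) = -4 + E
U(Y) = 1 (U(Y) = 6 - 5 = 1)
A(-6, 13)*d((-1 + 6)², -10) + U(5) = (-4 - 6)*((-1 + 6)² - 1*(-10)) + 1 = -10*(5² + 10) + 1 = -10*(25 + 10) + 1 = -10*35 + 1 = -350 + 1 = -349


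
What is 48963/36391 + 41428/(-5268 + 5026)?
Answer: -747878651/4403311 ≈ -169.84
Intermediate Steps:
48963/36391 + 41428/(-5268 + 5026) = 48963*(1/36391) + 41428/(-242) = 48963/36391 + 41428*(-1/242) = 48963/36391 - 20714/121 = -747878651/4403311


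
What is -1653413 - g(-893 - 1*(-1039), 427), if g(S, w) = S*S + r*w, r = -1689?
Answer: -953526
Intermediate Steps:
g(S, w) = S² - 1689*w (g(S, w) = S*S - 1689*w = S² - 1689*w)
-1653413 - g(-893 - 1*(-1039), 427) = -1653413 - ((-893 - 1*(-1039))² - 1689*427) = -1653413 - ((-893 + 1039)² - 721203) = -1653413 - (146² - 721203) = -1653413 - (21316 - 721203) = -1653413 - 1*(-699887) = -1653413 + 699887 = -953526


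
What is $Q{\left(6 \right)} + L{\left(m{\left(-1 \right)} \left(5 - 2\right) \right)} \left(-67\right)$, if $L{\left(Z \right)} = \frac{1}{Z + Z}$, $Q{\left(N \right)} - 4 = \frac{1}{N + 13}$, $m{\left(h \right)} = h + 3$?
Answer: $- \frac{349}{228} \approx -1.5307$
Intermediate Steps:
$m{\left(h \right)} = 3 + h$
$Q{\left(N \right)} = 4 + \frac{1}{13 + N}$ ($Q{\left(N \right)} = 4 + \frac{1}{N + 13} = 4 + \frac{1}{13 + N}$)
$L{\left(Z \right)} = \frac{1}{2 Z}$
$Q{\left(6 \right)} + L{\left(m{\left(-1 \right)} \left(5 - 2\right) \right)} \left(-67\right) = \frac{53 + 4 \cdot 6}{13 + 6} + \frac{1}{2 \left(3 - 1\right) \left(5 - 2\right)} \left(-67\right) = \frac{53 + 24}{19} + \frac{1}{2 \cdot 2 \cdot 3} \left(-67\right) = \frac{1}{19} \cdot 77 + \frac{1}{2 \cdot 6} \left(-67\right) = \frac{77}{19} + \frac{1}{2} \cdot \frac{1}{6} \left(-67\right) = \frac{77}{19} + \frac{1}{12} \left(-67\right) = \frac{77}{19} - \frac{67}{12} = - \frac{349}{228}$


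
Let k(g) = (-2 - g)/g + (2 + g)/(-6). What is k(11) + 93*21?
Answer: 128677/66 ≈ 1949.7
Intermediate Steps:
k(g) = -1/3 - g/6 + (-2 - g)/g (k(g) = (-2 - g)/g + (2 + g)*(-1/6) = (-2 - g)/g + (-1/3 - g/6) = -1/3 - g/6 + (-2 - g)/g)
k(11) + 93*21 = (1/6)*(-12 - 1*11*(8 + 11))/11 + 93*21 = (1/6)*(1/11)*(-12 - 1*11*19) + 1953 = (1/6)*(1/11)*(-12 - 209) + 1953 = (1/6)*(1/11)*(-221) + 1953 = -221/66 + 1953 = 128677/66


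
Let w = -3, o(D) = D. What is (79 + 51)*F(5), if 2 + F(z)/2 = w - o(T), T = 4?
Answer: -2340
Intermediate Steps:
F(z) = -18 (F(z) = -4 + 2*(-3 - 1*4) = -4 + 2*(-3 - 4) = -4 + 2*(-7) = -4 - 14 = -18)
(79 + 51)*F(5) = (79 + 51)*(-18) = 130*(-18) = -2340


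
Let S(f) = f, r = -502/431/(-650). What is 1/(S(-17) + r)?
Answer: -140075/2381024 ≈ -0.058830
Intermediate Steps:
r = 251/140075 (r = -502*1/431*(-1/650) = -502/431*(-1/650) = 251/140075 ≈ 0.0017919)
1/(S(-17) + r) = 1/(-17 + 251/140075) = 1/(-2381024/140075) = -140075/2381024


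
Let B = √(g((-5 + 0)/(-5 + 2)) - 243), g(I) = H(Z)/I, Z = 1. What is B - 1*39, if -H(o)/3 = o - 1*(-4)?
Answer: -39 + 6*I*√7 ≈ -39.0 + 15.875*I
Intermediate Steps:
H(o) = -12 - 3*o (H(o) = -3*(o - 1*(-4)) = -3*(o + 4) = -3*(4 + o) = -12 - 3*o)
g(I) = -15/I (g(I) = (-12 - 3*1)/I = (-12 - 3)/I = -15/I)
B = 6*I*√7 (B = √(-15*(-5 + 2)/(-5 + 0) - 243) = √(-15/((-5/(-3))) - 243) = √(-15/((-5*(-⅓))) - 243) = √(-15/5/3 - 243) = √(-15*⅗ - 243) = √(-9 - 243) = √(-252) = 6*I*√7 ≈ 15.875*I)
B - 1*39 = 6*I*√7 - 1*39 = 6*I*√7 - 39 = -39 + 6*I*√7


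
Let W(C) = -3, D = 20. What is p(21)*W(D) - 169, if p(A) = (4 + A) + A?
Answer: -307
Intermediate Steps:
p(A) = 4 + 2*A
p(21)*W(D) - 169 = (4 + 2*21)*(-3) - 169 = (4 + 42)*(-3) - 169 = 46*(-3) - 169 = -138 - 169 = -307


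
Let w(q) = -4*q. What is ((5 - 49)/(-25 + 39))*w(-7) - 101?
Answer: -189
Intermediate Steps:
((5 - 49)/(-25 + 39))*w(-7) - 101 = ((5 - 49)/(-25 + 39))*(-4*(-7)) - 101 = -44/14*28 - 101 = -44*1/14*28 - 101 = -22/7*28 - 101 = -88 - 101 = -189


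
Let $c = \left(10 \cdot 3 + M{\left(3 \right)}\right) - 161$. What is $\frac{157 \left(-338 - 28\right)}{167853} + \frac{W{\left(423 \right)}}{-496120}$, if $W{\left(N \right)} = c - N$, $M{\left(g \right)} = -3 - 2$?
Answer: $- \frac{9471405871}{27758410120} \approx -0.34121$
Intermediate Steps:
$M{\left(g \right)} = -5$ ($M{\left(g \right)} = -3 - 2 = -5$)
$c = -136$ ($c = \left(10 \cdot 3 - 5\right) - 161 = \left(30 - 5\right) - 161 = 25 - 161 = -136$)
$W{\left(N \right)} = -136 - N$
$\frac{157 \left(-338 - 28\right)}{167853} + \frac{W{\left(423 \right)}}{-496120} = \frac{157 \left(-338 - 28\right)}{167853} + \frac{-136 - 423}{-496120} = 157 \left(-366\right) \frac{1}{167853} + \left(-136 - 423\right) \left(- \frac{1}{496120}\right) = \left(-57462\right) \frac{1}{167853} - - \frac{559}{496120} = - \frac{19154}{55951} + \frac{559}{496120} = - \frac{9471405871}{27758410120}$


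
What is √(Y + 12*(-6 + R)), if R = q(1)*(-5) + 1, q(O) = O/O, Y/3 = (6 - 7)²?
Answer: 3*I*√13 ≈ 10.817*I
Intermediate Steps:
Y = 3 (Y = 3*(6 - 7)² = 3*(-1)² = 3*1 = 3)
q(O) = 1
R = -4 (R = 1*(-5) + 1 = -5 + 1 = -4)
√(Y + 12*(-6 + R)) = √(3 + 12*(-6 - 4)) = √(3 + 12*(-10)) = √(3 - 120) = √(-117) = 3*I*√13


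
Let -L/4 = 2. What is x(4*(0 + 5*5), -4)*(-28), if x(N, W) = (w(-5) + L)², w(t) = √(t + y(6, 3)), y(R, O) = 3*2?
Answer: -1372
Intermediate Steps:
L = -8 (L = -4*2 = -8)
y(R, O) = 6
w(t) = √(6 + t) (w(t) = √(t + 6) = √(6 + t))
x(N, W) = 49 (x(N, W) = (√(6 - 5) - 8)² = (√1 - 8)² = (1 - 8)² = (-7)² = 49)
x(4*(0 + 5*5), -4)*(-28) = 49*(-28) = -1372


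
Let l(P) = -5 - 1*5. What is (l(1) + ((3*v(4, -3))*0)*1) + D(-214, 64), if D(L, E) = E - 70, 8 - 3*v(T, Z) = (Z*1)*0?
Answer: -16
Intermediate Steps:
v(T, Z) = 8/3 (v(T, Z) = 8/3 - Z*1*0/3 = 8/3 - Z*0/3 = 8/3 - ⅓*0 = 8/3 + 0 = 8/3)
D(L, E) = -70 + E
l(P) = -10 (l(P) = -5 - 5 = -10)
(l(1) + ((3*v(4, -3))*0)*1) + D(-214, 64) = (-10 + ((3*(8/3))*0)*1) + (-70 + 64) = (-10 + (8*0)*1) - 6 = (-10 + 0*1) - 6 = (-10 + 0) - 6 = -10 - 6 = -16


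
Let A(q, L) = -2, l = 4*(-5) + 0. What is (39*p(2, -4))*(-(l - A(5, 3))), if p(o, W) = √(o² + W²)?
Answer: 1404*√5 ≈ 3139.4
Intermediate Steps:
l = -20 (l = -20 + 0 = -20)
p(o, W) = √(W² + o²)
(39*p(2, -4))*(-(l - A(5, 3))) = (39*√((-4)² + 2²))*(-(-20 - 1*(-2))) = (39*√(16 + 4))*(-(-20 + 2)) = (39*√20)*(-1*(-18)) = (39*(2*√5))*18 = (78*√5)*18 = 1404*√5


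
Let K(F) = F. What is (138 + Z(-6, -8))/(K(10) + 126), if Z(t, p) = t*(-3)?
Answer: 39/34 ≈ 1.1471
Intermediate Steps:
Z(t, p) = -3*t
(138 + Z(-6, -8))/(K(10) + 126) = (138 - 3*(-6))/(10 + 126) = (138 + 18)/136 = 156*(1/136) = 39/34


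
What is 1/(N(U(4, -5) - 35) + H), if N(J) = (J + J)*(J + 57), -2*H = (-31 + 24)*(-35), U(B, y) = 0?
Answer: -2/3325 ≈ -0.00060150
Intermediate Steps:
H = -245/2 (H = -(-31 + 24)*(-35)/2 = -(-7)*(-35)/2 = -1/2*245 = -245/2 ≈ -122.50)
N(J) = 2*J*(57 + J) (N(J) = (2*J)*(57 + J) = 2*J*(57 + J))
1/(N(U(4, -5) - 35) + H) = 1/(2*(0 - 35)*(57 + (0 - 35)) - 245/2) = 1/(2*(-35)*(57 - 35) - 245/2) = 1/(2*(-35)*22 - 245/2) = 1/(-1540 - 245/2) = 1/(-3325/2) = -2/3325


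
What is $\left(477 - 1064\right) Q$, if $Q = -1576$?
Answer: $925112$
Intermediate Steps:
$\left(477 - 1064\right) Q = \left(477 - 1064\right) \left(-1576\right) = \left(-587\right) \left(-1576\right) = 925112$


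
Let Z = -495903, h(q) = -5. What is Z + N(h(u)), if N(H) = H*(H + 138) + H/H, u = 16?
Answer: -496567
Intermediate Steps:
N(H) = 1 + H*(138 + H) (N(H) = H*(138 + H) + 1 = 1 + H*(138 + H))
Z + N(h(u)) = -495903 + (1 + (-5)**2 + 138*(-5)) = -495903 + (1 + 25 - 690) = -495903 - 664 = -496567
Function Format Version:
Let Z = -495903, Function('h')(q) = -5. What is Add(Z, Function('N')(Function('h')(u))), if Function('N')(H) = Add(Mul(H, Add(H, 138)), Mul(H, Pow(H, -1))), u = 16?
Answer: -496567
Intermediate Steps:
Function('N')(H) = Add(1, Mul(H, Add(138, H))) (Function('N')(H) = Add(Mul(H, Add(138, H)), 1) = Add(1, Mul(H, Add(138, H))))
Add(Z, Function('N')(Function('h')(u))) = Add(-495903, Add(1, Pow(-5, 2), Mul(138, -5))) = Add(-495903, Add(1, 25, -690)) = Add(-495903, -664) = -496567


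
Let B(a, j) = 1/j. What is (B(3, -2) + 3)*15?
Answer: 75/2 ≈ 37.500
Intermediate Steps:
B(a, j) = 1/j
(B(3, -2) + 3)*15 = (1/(-2) + 3)*15 = (-½ + 3)*15 = (5/2)*15 = 75/2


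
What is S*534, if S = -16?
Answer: -8544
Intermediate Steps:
S*534 = -16*534 = -8544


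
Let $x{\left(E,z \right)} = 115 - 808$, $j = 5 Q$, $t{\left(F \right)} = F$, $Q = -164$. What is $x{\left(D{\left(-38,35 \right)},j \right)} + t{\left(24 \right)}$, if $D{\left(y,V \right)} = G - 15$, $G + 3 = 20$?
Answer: $-669$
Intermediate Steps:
$G = 17$ ($G = -3 + 20 = 17$)
$j = -820$ ($j = 5 \left(-164\right) = -820$)
$D{\left(y,V \right)} = 2$ ($D{\left(y,V \right)} = 17 - 15 = 2$)
$x{\left(E,z \right)} = -693$ ($x{\left(E,z \right)} = 115 - 808 = -693$)
$x{\left(D{\left(-38,35 \right)},j \right)} + t{\left(24 \right)} = -693 + 24 = -669$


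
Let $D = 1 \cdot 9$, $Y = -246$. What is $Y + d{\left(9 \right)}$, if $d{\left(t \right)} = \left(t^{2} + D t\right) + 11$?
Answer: $-73$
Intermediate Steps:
$D = 9$
$d{\left(t \right)} = 11 + t^{2} + 9 t$ ($d{\left(t \right)} = \left(t^{2} + 9 t\right) + 11 = 11 + t^{2} + 9 t$)
$Y + d{\left(9 \right)} = -246 + \left(11 + 9^{2} + 9 \cdot 9\right) = -246 + \left(11 + 81 + 81\right) = -246 + 173 = -73$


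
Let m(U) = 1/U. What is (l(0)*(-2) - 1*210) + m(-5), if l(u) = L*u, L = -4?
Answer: -1051/5 ≈ -210.20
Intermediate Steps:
l(u) = -4*u
(l(0)*(-2) - 1*210) + m(-5) = (-4*0*(-2) - 1*210) + 1/(-5) = (0*(-2) - 210) - ⅕ = (0 - 210) - ⅕ = -210 - ⅕ = -1051/5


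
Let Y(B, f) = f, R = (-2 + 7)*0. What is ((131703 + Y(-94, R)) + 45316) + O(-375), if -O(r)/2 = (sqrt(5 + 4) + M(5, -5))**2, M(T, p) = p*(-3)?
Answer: 176371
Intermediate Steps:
R = 0 (R = 5*0 = 0)
M(T, p) = -3*p
O(r) = -648 (O(r) = -2*(sqrt(5 + 4) - 3*(-5))**2 = -2*(sqrt(9) + 15)**2 = -2*(3 + 15)**2 = -2*18**2 = -2*324 = -648)
((131703 + Y(-94, R)) + 45316) + O(-375) = ((131703 + 0) + 45316) - 648 = (131703 + 45316) - 648 = 177019 - 648 = 176371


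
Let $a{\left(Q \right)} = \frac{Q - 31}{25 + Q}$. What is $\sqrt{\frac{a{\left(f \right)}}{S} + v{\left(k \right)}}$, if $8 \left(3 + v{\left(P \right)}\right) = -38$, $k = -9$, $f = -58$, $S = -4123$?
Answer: $\frac{151 i \sqrt{25170915}}{272118} \approx 2.784 i$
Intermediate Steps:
$v{\left(P \right)} = - \frac{31}{4}$ ($v{\left(P \right)} = -3 + \frac{1}{8} \left(-38\right) = -3 - \frac{19}{4} = - \frac{31}{4}$)
$a{\left(Q \right)} = \frac{-31 + Q}{25 + Q}$
$\sqrt{\frac{a{\left(f \right)}}{S} + v{\left(k \right)}} = \sqrt{\frac{\frac{1}{25 - 58} \left(-31 - 58\right)}{-4123} - \frac{31}{4}} = \sqrt{\frac{1}{-33} \left(-89\right) \left(- \frac{1}{4123}\right) - \frac{31}{4}} = \sqrt{\left(- \frac{1}{33}\right) \left(-89\right) \left(- \frac{1}{4123}\right) - \frac{31}{4}} = \sqrt{\frac{89}{33} \left(- \frac{1}{4123}\right) - \frac{31}{4}} = \sqrt{- \frac{89}{136059} - \frac{31}{4}} = \sqrt{- \frac{4218185}{544236}} = \frac{151 i \sqrt{25170915}}{272118}$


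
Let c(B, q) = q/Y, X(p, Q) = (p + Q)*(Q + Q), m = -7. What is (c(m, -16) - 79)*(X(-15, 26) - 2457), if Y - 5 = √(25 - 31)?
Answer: 4767165/31 - 30160*I*√6/31 ≈ 1.5378e+5 - 2383.1*I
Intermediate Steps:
Y = 5 + I*√6 (Y = 5 + √(25 - 31) = 5 + √(-6) = 5 + I*√6 ≈ 5.0 + 2.4495*I)
X(p, Q) = 2*Q*(Q + p) (X(p, Q) = (Q + p)*(2*Q) = 2*Q*(Q + p))
c(B, q) = q/(5 + I*√6)
(c(m, -16) - 79)*(X(-15, 26) - 2457) = (((5/31)*(-16) - 1/31*I*(-16)*√6) - 79)*(2*26*(26 - 15) - 2457) = ((-80/31 + 16*I*√6/31) - 79)*(2*26*11 - 2457) = (-2529/31 + 16*I*√6/31)*(572 - 2457) = (-2529/31 + 16*I*√6/31)*(-1885) = 4767165/31 - 30160*I*√6/31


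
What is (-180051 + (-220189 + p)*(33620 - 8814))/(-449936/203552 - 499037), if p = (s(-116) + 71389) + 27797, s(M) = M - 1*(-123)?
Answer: 12728814017698/2116258945 ≈ 6014.8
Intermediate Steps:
s(M) = 123 + M (s(M) = M + 123 = 123 + M)
p = 99193 (p = ((123 - 116) + 71389) + 27797 = (7 + 71389) + 27797 = 71396 + 27797 = 99193)
(-180051 + (-220189 + p)*(33620 - 8814))/(-449936/203552 - 499037) = (-180051 + (-220189 + 99193)*(33620 - 8814))/(-449936/203552 - 499037) = (-180051 - 120996*24806)/(-449936*1/203552 - 499037) = (-180051 - 3001426776)/(-28121/12722 - 499037) = -3001606827/(-6348776835/12722) = -3001606827*(-12722/6348776835) = 12728814017698/2116258945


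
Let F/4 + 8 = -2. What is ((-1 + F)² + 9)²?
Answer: 2856100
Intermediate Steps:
F = -40 (F = -32 + 4*(-2) = -32 - 8 = -40)
((-1 + F)² + 9)² = ((-1 - 40)² + 9)² = ((-41)² + 9)² = (1681 + 9)² = 1690² = 2856100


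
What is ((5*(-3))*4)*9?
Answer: -540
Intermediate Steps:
((5*(-3))*4)*9 = -15*4*9 = -60*9 = -540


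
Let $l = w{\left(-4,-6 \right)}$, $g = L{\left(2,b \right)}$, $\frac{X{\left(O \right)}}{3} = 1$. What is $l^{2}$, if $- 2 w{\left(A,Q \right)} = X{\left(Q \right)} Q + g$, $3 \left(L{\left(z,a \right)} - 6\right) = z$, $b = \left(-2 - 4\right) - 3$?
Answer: $\frac{289}{9} \approx 32.111$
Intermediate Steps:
$X{\left(O \right)} = 3$ ($X{\left(O \right)} = 3 \cdot 1 = 3$)
$b = -9$ ($b = \left(-2 - 4\right) - 3 = -6 - 3 = -9$)
$L{\left(z,a \right)} = 6 + \frac{z}{3}$
$g = \frac{20}{3}$ ($g = 6 + \frac{1}{3} \cdot 2 = 6 + \frac{2}{3} = \frac{20}{3} \approx 6.6667$)
$w{\left(A,Q \right)} = - \frac{10}{3} - \frac{3 Q}{2}$ ($w{\left(A,Q \right)} = - \frac{3 Q + \frac{20}{3}}{2} = - \frac{\frac{20}{3} + 3 Q}{2} = - \frac{10}{3} - \frac{3 Q}{2}$)
$l = \frac{17}{3}$ ($l = - \frac{10}{3} - -9 = - \frac{10}{3} + 9 = \frac{17}{3} \approx 5.6667$)
$l^{2} = \left(\frac{17}{3}\right)^{2} = \frac{289}{9}$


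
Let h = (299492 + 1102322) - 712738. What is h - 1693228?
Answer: -1004152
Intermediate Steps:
h = 689076 (h = 1401814 - 712738 = 689076)
h - 1693228 = 689076 - 1693228 = -1004152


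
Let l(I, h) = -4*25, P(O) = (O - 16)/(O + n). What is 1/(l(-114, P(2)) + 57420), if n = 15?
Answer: 1/57320 ≈ 1.7446e-5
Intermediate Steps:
P(O) = (-16 + O)/(15 + O) (P(O) = (O - 16)/(O + 15) = (-16 + O)/(15 + O))
l(I, h) = -100
1/(l(-114, P(2)) + 57420) = 1/(-100 + 57420) = 1/57320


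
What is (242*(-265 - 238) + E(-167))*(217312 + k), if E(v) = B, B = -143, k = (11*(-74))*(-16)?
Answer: -28070817984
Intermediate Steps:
k = 13024 (k = -814*(-16) = 13024)
E(v) = -143
(242*(-265 - 238) + E(-167))*(217312 + k) = (242*(-265 - 238) - 143)*(217312 + 13024) = (242*(-503) - 143)*230336 = (-121726 - 143)*230336 = -121869*230336 = -28070817984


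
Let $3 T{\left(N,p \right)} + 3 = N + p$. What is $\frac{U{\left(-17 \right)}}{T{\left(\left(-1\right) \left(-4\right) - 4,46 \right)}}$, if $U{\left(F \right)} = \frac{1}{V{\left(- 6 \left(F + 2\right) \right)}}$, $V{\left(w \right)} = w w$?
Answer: $\frac{1}{116100} \approx 8.6133 \cdot 10^{-6}$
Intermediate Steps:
$T{\left(N,p \right)} = -1 + \frac{N}{3} + \frac{p}{3}$ ($T{\left(N,p \right)} = -1 + \frac{N + p}{3} = -1 + \left(\frac{N}{3} + \frac{p}{3}\right) = -1 + \frac{N}{3} + \frac{p}{3}$)
$V{\left(w \right)} = w^{2}$
$U{\left(F \right)} = \frac{1}{\left(-12 - 6 F\right)^{2}}$ ($U{\left(F \right)} = \frac{1}{\left(- 6 \left(F + 2\right)\right)^{2}} = \frac{1}{\left(- 6 \left(2 + F\right)\right)^{2}} = \frac{1}{\left(-12 - 6 F\right)^{2}}$)
$\frac{U{\left(-17 \right)}}{T{\left(\left(-1\right) \left(-4\right) - 4,46 \right)}} = \frac{\frac{1}{36} \frac{1}{\left(2 - 17\right)^{2}}}{-1 + \frac{\left(-1\right) \left(-4\right) - 4}{3} + \frac{1}{3} \cdot 46} = \frac{\frac{1}{36} \cdot \frac{1}{225}}{-1 + \frac{4 - 4}{3} + \frac{46}{3}} = \frac{\frac{1}{36} \cdot \frac{1}{225}}{-1 + \frac{1}{3} \cdot 0 + \frac{46}{3}} = \frac{1}{8100 \left(-1 + 0 + \frac{46}{3}\right)} = \frac{1}{8100 \cdot \frac{43}{3}} = \frac{1}{8100} \cdot \frac{3}{43} = \frac{1}{116100}$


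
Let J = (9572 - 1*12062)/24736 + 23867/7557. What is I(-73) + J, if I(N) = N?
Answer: -6537164657/93464976 ≈ -69.942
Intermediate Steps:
J = 285778591/93464976 (J = (9572 - 12062)*(1/24736) + 23867*(1/7557) = -2490*1/24736 + 23867/7557 = -1245/12368 + 23867/7557 = 285778591/93464976 ≈ 3.0576)
I(-73) + J = -73 + 285778591/93464976 = -6537164657/93464976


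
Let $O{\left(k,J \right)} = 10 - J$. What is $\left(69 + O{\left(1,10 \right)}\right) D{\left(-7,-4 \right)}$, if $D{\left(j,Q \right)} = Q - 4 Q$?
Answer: $828$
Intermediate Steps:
$D{\left(j,Q \right)} = - 3 Q$
$\left(69 + O{\left(1,10 \right)}\right) D{\left(-7,-4 \right)} = \left(69 + \left(10 - 10\right)\right) \left(\left(-3\right) \left(-4\right)\right) = \left(69 + \left(10 - 10\right)\right) 12 = \left(69 + 0\right) 12 = 69 \cdot 12 = 828$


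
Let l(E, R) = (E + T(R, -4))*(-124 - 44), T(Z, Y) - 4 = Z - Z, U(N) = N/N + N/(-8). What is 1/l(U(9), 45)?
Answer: -1/651 ≈ -0.0015361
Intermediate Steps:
U(N) = 1 - N/8 (U(N) = 1 + N*(-1/8) = 1 - N/8)
T(Z, Y) = 4 (T(Z, Y) = 4 + (Z - Z) = 4 + 0 = 4)
l(E, R) = -672 - 168*E (l(E, R) = (E + 4)*(-124 - 44) = (4 + E)*(-168) = -672 - 168*E)
1/l(U(9), 45) = 1/(-672 - 168*(1 - 1/8*9)) = 1/(-672 - 168*(1 - 9/8)) = 1/(-672 - 168*(-1/8)) = 1/(-672 + 21) = 1/(-651) = -1/651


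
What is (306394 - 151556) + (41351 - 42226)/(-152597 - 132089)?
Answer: 44080211743/284686 ≈ 1.5484e+5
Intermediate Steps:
(306394 - 151556) + (41351 - 42226)/(-152597 - 132089) = 154838 - 875/(-284686) = 154838 - 875*(-1/284686) = 154838 + 875/284686 = 44080211743/284686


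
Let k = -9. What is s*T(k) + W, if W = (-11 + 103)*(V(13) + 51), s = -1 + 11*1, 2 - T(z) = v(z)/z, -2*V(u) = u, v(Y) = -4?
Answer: 36986/9 ≈ 4109.6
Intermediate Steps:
V(u) = -u/2
T(z) = 2 + 4/z (T(z) = 2 - (-4)/z = 2 + 4/z)
s = 10 (s = -1 + 11 = 10)
W = 4094 (W = (-11 + 103)*(-½*13 + 51) = 92*(-13/2 + 51) = 92*(89/2) = 4094)
s*T(k) + W = 10*(2 + 4/(-9)) + 4094 = 10*(2 + 4*(-⅑)) + 4094 = 10*(2 - 4/9) + 4094 = 10*(14/9) + 4094 = 140/9 + 4094 = 36986/9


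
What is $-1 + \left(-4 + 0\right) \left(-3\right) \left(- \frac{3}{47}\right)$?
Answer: $- \frac{83}{47} \approx -1.766$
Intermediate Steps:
$-1 + \left(-4 + 0\right) \left(-3\right) \left(- \frac{3}{47}\right) = -1 + \left(-4\right) \left(-3\right) \left(\left(-3\right) \frac{1}{47}\right) = -1 + 12 \left(- \frac{3}{47}\right) = -1 - \frac{36}{47} = - \frac{83}{47}$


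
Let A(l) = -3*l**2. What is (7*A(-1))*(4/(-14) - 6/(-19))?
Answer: -12/19 ≈ -0.63158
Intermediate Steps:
(7*A(-1))*(4/(-14) - 6/(-19)) = (7*(-3*(-1)**2))*(4/(-14) - 6/(-19)) = (7*(-3*1))*(4*(-1/14) - 6*(-1/19)) = (7*(-3))*(-2/7 + 6/19) = -21*4/133 = -12/19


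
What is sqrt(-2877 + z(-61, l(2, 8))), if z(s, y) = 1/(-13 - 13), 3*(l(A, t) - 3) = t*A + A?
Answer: I*sqrt(1944878)/26 ≈ 53.638*I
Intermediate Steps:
l(A, t) = 3 + A/3 + A*t/3 (l(A, t) = 3 + (t*A + A)/3 = 3 + (A*t + A)/3 = 3 + (A + A*t)/3 = 3 + (A/3 + A*t/3) = 3 + A/3 + A*t/3)
z(s, y) = -1/26 (z(s, y) = 1/(-26) = -1/26)
sqrt(-2877 + z(-61, l(2, 8))) = sqrt(-2877 - 1/26) = sqrt(-74803/26) = I*sqrt(1944878)/26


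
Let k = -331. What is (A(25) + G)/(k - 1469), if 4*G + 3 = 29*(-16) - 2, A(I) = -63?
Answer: 721/7200 ≈ 0.10014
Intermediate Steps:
G = -469/4 (G = -¾ + (29*(-16) - 2)/4 = -¾ + (-464 - 2)/4 = -¾ + (¼)*(-466) = -¾ - 233/2 = -469/4 ≈ -117.25)
(A(25) + G)/(k - 1469) = (-63 - 469/4)/(-331 - 1469) = -721/4/(-1800) = -721/4*(-1/1800) = 721/7200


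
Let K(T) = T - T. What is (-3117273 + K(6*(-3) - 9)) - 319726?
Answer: -3436999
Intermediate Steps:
K(T) = 0
(-3117273 + K(6*(-3) - 9)) - 319726 = (-3117273 + 0) - 319726 = -3117273 - 319726 = -3436999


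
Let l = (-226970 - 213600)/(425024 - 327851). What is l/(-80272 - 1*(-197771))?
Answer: -440570/11417730327 ≈ -3.8586e-5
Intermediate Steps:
l = -440570/97173 ≈ -4.5339
l/(-80272 - 1*(-197771)) = -440570/(97173*(-80272 - 1*(-197771))) = -440570/(97173*(-80272 + 197771)) = -440570/97173/117499 = -440570/97173*1/117499 = -440570/11417730327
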